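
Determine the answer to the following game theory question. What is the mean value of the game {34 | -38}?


Game = {34 | -38}, a switch {a | b} with numbers a > b.
Its thermograph has left wall a - t and right wall b + t, which meet at t = (a - b)/2, where both equal (a + b)/2. So the mast (mean value) is at (a + b)/2.
Mean = (34 + (-38))/2 = -4/2 = -2

-2


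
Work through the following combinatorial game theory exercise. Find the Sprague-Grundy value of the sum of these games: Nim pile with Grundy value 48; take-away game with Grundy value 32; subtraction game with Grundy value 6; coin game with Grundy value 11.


By the Sprague-Grundy theorem, the Grundy value of a sum of games is the XOR of individual Grundy values.
Nim pile: Grundy value = 48. Running XOR: 0 XOR 48 = 48
take-away game: Grundy value = 32. Running XOR: 48 XOR 32 = 16
subtraction game: Grundy value = 6. Running XOR: 16 XOR 6 = 22
coin game: Grundy value = 11. Running XOR: 22 XOR 11 = 29
The combined Grundy value is 29.

29


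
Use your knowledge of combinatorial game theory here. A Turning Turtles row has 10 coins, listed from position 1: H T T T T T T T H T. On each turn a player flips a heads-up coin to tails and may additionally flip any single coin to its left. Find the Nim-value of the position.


Coins: H T T T T T T T H T
Key fact: a single head at position k behaves exactly like a Nim heap of size k (turning it to T and optionally flipping a coin at j < k corresponds to moving the heap from k to j, or to 0), and heads combine as a disjunctive sum (two heads at the same place would cancel, matching j XOR j = 0). So the Nim-value is the XOR of the 1-indexed positions of the heads.
Face-up positions (1-indexed): [1, 9]
XOR 0 with 1: 0 XOR 1 = 1
XOR 1 with 9: 1 XOR 9 = 8
Nim-value = 8

8


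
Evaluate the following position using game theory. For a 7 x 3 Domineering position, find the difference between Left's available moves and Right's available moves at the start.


Board is 7 x 3 (rows x cols).
Left (vertical) placements: (rows-1) * cols = 6 * 3 = 18
Right (horizontal) placements: rows * (cols-1) = 7 * 2 = 14
Advantage = Left - Right = 18 - 14 = 4

4


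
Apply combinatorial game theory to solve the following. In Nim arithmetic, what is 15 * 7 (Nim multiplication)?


Nim multiplication is bilinear over XOR: (u XOR v) * w = (u*w) XOR (v*w).
So we split each operand into its bit components and XOR the pairwise Nim products.
15 = 1 + 2 + 4 + 8 (as XOR of powers of 2).
7 = 1 + 2 + 4 (as XOR of powers of 2).
Using the standard Nim-product table on single bits:
  2*2 = 3,   2*4 = 8,   2*8 = 12,
  4*4 = 6,   4*8 = 11,  8*8 = 13,
and  1*x = x (identity), k*l = l*k (commutative).
Pairwise Nim products:
  1 * 1 = 1
  1 * 2 = 2
  1 * 4 = 4
  2 * 1 = 2
  2 * 2 = 3
  2 * 4 = 8
  4 * 1 = 4
  4 * 2 = 8
  4 * 4 = 6
  8 * 1 = 8
  8 * 2 = 12
  8 * 4 = 11
XOR them: 1 XOR 2 XOR 4 XOR 2 XOR 3 XOR 8 XOR 4 XOR 8 XOR 6 XOR 8 XOR 12 XOR 11 = 11.
Result: 15 * 7 = 11 (in Nim).

11


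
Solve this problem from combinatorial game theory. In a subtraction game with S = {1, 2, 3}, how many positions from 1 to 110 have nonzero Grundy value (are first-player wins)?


Subtraction set S = {1, 2, 3}, so G(n) = n mod 4.
G(n) = 0 when n is a multiple of 4.
Multiples of 4 in [1, 110]: 27
N-positions (nonzero Grundy) = 110 - 27 = 83

83


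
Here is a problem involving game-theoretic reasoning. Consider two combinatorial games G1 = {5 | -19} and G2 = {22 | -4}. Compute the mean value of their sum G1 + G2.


G1 = {5 | -19}, G2 = {22 | -4}
Each is a switch {a | b} with numbers a > b; its mean value is (a + b)/2, and mean value is additive over game sums: m(G1 + G2) = m(G1) + m(G2).
Mean of G1 = (5 + (-19))/2 = -14/2 = -7
Mean of G2 = (22 + (-4))/2 = 18/2 = 9
Mean of G1 + G2 = -7 + 9 = 2

2


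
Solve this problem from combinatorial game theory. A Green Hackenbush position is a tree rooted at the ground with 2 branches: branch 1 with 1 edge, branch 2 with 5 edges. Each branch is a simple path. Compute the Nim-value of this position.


The tree has 2 branches from the ground vertex.
In Green Hackenbush, the Nim-value of a simple path of length k is k.
Branch 1: length 1, Nim-value = 1
Branch 2: length 5, Nim-value = 5
Total Nim-value = XOR of all branch values:
0 XOR 1 = 1
1 XOR 5 = 4
Nim-value of the tree = 4

4


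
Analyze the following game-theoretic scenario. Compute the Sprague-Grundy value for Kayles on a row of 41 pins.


Kayles: a move removes 1 or 2 adjacent pins from a contiguous row.
Removing pins from a row of k leaves two independent rows (a, b) with a + b = k - 1 (one pin) or a + b = k - 2 (two pins); an end removal gives a = 0.
By Sprague-Grundy, G(k) = mex{ G(a) XOR G(b) } over all these splits. G(0) = 0.
G(1): splits (0,0):0^0=0 -> mex({0}) = 1
G(2): splits (0,1):0^1=1 (0,0):0^0=0 -> mex({0, 1}) = 2
G(3): splits (0,2):0^2=2 (1,1):1^1=0 (0,1):0^1=1 -> mex({0, 1, 2}) = 3
G(4): splits (0,3):0^3=3 (1,2):1^2=3 (0,2):0^2=2 (1,1):1^1=0 -> mex({0, 2, 3}) = 1
G(5): splits (0,4):0^1=1 (1,3):1^3=2 (2,2):2^2=0 (0,3):0^3=3 (1,2):1^2=3 -> mex({0, 1, 2, 3}) = 4
G(6) = mex({0, 1, 2, 4}) = 3
G(7) = mex({0, 1, 3, 4, 5}) = 2
G(8) = mex({0, 2, 3, 5, 6}) = 1
G(9) = mex({0, 1, 2, 3, 6, 7}) = 4
G(10) = mex({0, 1, 3, 4, 5, 7}) = 2
G(11) = mex({0, 1, 2, 3, 4, 5}) = 6
G(12) = mex({0, 1, 2, 3, 5, 6, 7}) = 4
G(13) = mex({0, 2, 3, 4, 6, 7}) = 1
G(14) = mex({0, 1, 4, 5, 6, 7}) = 2
G(15) = mex({0, 1, 2, 3, 4, 5, 6}) = 7
G(16) = mex({0, 2, 3, 5, 6, 7}) = 1
G(17) = mex({0, 1, 2, 3, 5, 6, 7}) = 4
G(18) = mex({0, 1, 2, 4, 5, 6}) = 3
G(19) = mex({0, 1, 3, 4, 5, 7}) = 2
G(20) = mex({0, 2, 3, 4, 5, 6, 7}) = 1
G(21) = mex({0, 1, 2, 3, 5, 6, 7}) = 4
G(22) = mex({0, 1, 2, 3, 4, 5, 7}) = 6
G(23) = mex({0, 1, 2, 3, 4, 5, 6}) = 7
G(24) = mex({0, 1, 2, 3, 5, 6, 7}) = 4
G(25) = mex({0, 2, 3, 4, 6, 7}) = 1
G(26) = mex({0, 1, 3, 4, 5, 6, 7}) = 2
G(27) = mex({0, 1, 2, 3, 4, 5, 6, 7}) = 8
G(28) = mex({0, 1, 2, 3, 4, 6, 7, 8}) = 5
G(29) = mex({0, 1, 2, 3, 5, 6, 7, 8, 9}) = 4
G(30) = mex({0, 1, 2, 3, 4, 5, 6, 9, 10}) = 7
G(31) = mex({0, 1, 3, 4, 5, 7, 10, 11}) = 2
G(32) = mex({0, 2, 3, 4, 5, 6, 7, 9, 11}) = 1
G(33) = mex({0, 1, 2, 3, 4, 5, 6, 7, 9, 12}) = 8
G(34) = mex({0, 1, 2, 3, 4, 5, 7, 8, 11, 12}) = 6
G(35) = mex({0, 1, 2, 3, 4, 5, 6, 8, 9, 10, 11}) = 7
G(36) = mex({0, 1, 2, 3, 5, 6, 7, 9, 10}) = 4
G(37) = mex({0, 2, 3, 4, 6, 7, 9, 10, 11, 12}) = 1
G(38) = mex({0, 1, 3, 4, 5, 6, 7, 9, 10, 11, 12}) = 2
G(39) = mex({0, 1, 2, 4, 5, 6, 7, 9, 10, 12, 14}) = 3
G(40) = mex({0, 2, 3, 4, 6, 7, 11, 12, 14}) = 1
G(41) = mex({0, 1, 2, 3, 5, 6, 7, 9, 10, 11, 12}) = 4
Therefore G(41) = 4.

4


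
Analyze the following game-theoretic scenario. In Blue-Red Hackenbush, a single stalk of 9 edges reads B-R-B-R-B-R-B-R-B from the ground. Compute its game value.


Edges (from ground): B-R-B-R-B-R-B-R-B
By Berlekamp's sign-expansion rule, a Blue-Red Hackenbush stalk has the value of the surreal number whose sign sequence is the edge sequence with B -> + and R -> -.
Sign sequence: +-+-+-+-+
Trace the sign expansion in the surreal number tree, starting from 0:
Edge 1: B (sign +) -> bounds (0, +inf), value = 1
Edge 2: R (sign -) -> bounds (0, 1), value = 1/2
Edge 3: B (sign +) -> bounds (1/2, 1), value = 3/4
Edge 4: R (sign -) -> bounds (1/2, 3/4), value = 5/8
Edge 5: B (sign +) -> bounds (5/8, 3/4), value = 11/16
Edge 6: R (sign -) -> bounds (5/8, 11/16), value = 21/32
Edge 7: B (sign +) -> bounds (21/32, 11/16), value = 43/64
Edge 8: R (sign -) -> bounds (21/32, 43/64), value = 85/128
Edge 9: B (sign +) -> bounds (85/128, 43/64), value = 171/256
Game value = 171/256

171/256


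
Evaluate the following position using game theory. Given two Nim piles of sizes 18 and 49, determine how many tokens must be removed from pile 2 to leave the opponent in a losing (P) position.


Piles: 18 and 49
Current XOR: 18 XOR 49 = 35 (non-zero, so this is an N-position).
To make the XOR zero, we need to find a move that balances the piles.
For pile 2 (size 49): target = 49 XOR 35 = 18
We reduce pile 2 from 49 to 18.
Tokens removed: 49 - 18 = 31
Verification: 18 XOR 18 = 0

31


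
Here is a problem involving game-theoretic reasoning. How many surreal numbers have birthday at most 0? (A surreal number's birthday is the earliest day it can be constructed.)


Day 0: {|} = 0 is born. Count = 1.
Day n: the number of surreal numbers born by day n is 2^(n+1) - 1.
By day 0: 2^1 - 1 = 1
By day 0: 1 surreal numbers.

1


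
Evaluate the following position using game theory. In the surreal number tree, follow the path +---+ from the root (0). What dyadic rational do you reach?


Sign expansion: +---+
Rule: track bounds (lo, hi), initially (-inf, +inf). On '+', the current value becomes lo and we move to the simplest number in (value, hi): value + 1 if hi = +inf, otherwise the midpoint (value + hi)/2. On '-', the current value becomes hi and we move to value - 1 if lo = -inf, otherwise the midpoint (lo + value)/2.
Start at 0.
Step 1: sign = +, move right. Bounds: (0, +inf). Value = 1
Step 2: sign = -, move left. Bounds: (0, 1). Value = 1/2
Step 3: sign = -, move left. Bounds: (0, 1/2). Value = 1/4
Step 4: sign = -, move left. Bounds: (0, 1/4). Value = 1/8
Step 5: sign = +, move right. Bounds: (1/8, 1/4). Value = 3/16
The surreal number with sign expansion +---+ is 3/16.

3/16


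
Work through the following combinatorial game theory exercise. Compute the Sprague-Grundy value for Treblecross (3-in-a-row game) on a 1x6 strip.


Treblecross: place X on empty cells; 3-in-a-row wins.
Playing within two cells of an existing X lets the opponent win at once, so sensible play treats the cells i-2..i+2 around each X as dead. The player left with no safe cell loses, so this is a normal-play take-away game on strips of safe cells.
Placing X at cell i (0-indexed) of a strip of k safe cells leaves independent strips of sizes max(0, i-2) and max(0, k-i-3). Hence G(k) = mex{ G(max(0,i-2)) XOR G(max(0,k-i-3)) : 0 <= i < k }, with G(0) = 0.
G(1): splits (0,0):0^0=0 -> mex({0}) = 1
G(2): splits (0,0):0^0=0 -> mex({0}) = 1
G(3): splits (0,0):0^0=0 -> mex({0}) = 1
G(4): splits (0,1):0^1=1 (0,0):0^0=0 -> mex({0, 1}) = 2
G(5): splits (0,2):0^1=1 (0,1):0^1=1 (0,0):0^0=0 -> mex({0, 1}) = 2
G(6) = mex({1}) = 0
Therefore G(6) = 0.

0


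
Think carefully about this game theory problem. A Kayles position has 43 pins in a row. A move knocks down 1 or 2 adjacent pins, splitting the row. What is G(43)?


Kayles: a move removes 1 or 2 adjacent pins from a contiguous row.
Removing pins from a row of k leaves two independent rows (a, b) with a + b = k - 1 (one pin) or a + b = k - 2 (two pins); an end removal gives a = 0.
By Sprague-Grundy, G(k) = mex{ G(a) XOR G(b) } over all these splits. G(0) = 0.
G(1): splits (0,0):0^0=0 -> mex({0}) = 1
G(2): splits (0,1):0^1=1 (0,0):0^0=0 -> mex({0, 1}) = 2
G(3): splits (0,2):0^2=2 (1,1):1^1=0 (0,1):0^1=1 -> mex({0, 1, 2}) = 3
G(4): splits (0,3):0^3=3 (1,2):1^2=3 (0,2):0^2=2 (1,1):1^1=0 -> mex({0, 2, 3}) = 1
G(5): splits (0,4):0^1=1 (1,3):1^3=2 (2,2):2^2=0 (0,3):0^3=3 (1,2):1^2=3 -> mex({0, 1, 2, 3}) = 4
G(6) = mex({0, 1, 2, 4}) = 3
G(7) = mex({0, 1, 3, 4, 5}) = 2
G(8) = mex({0, 2, 3, 5, 6}) = 1
G(9) = mex({0, 1, 2, 3, 6, 7}) = 4
G(10) = mex({0, 1, 3, 4, 5, 7}) = 2
G(11) = mex({0, 1, 2, 3, 4, 5}) = 6
G(12) = mex({0, 1, 2, 3, 5, 6, 7}) = 4
G(13) = mex({0, 2, 3, 4, 6, 7}) = 1
G(14) = mex({0, 1, 4, 5, 6, 7}) = 2
G(15) = mex({0, 1, 2, 3, 4, 5, 6}) = 7
G(16) = mex({0, 2, 3, 5, 6, 7}) = 1
G(17) = mex({0, 1, 2, 3, 5, 6, 7}) = 4
G(18) = mex({0, 1, 2, 4, 5, 6}) = 3
G(19) = mex({0, 1, 3, 4, 5, 7}) = 2
G(20) = mex({0, 2, 3, 4, 5, 6, 7}) = 1
G(21) = mex({0, 1, 2, 3, 5, 6, 7}) = 4
G(22) = mex({0, 1, 2, 3, 4, 5, 7}) = 6
G(23) = mex({0, 1, 2, 3, 4, 5, 6}) = 7
G(24) = mex({0, 1, 2, 3, 5, 6, 7}) = 4
G(25) = mex({0, 2, 3, 4, 6, 7}) = 1
G(26) = mex({0, 1, 3, 4, 5, 6, 7}) = 2
G(27) = mex({0, 1, 2, 3, 4, 5, 6, 7}) = 8
G(28) = mex({0, 1, 2, 3, 4, 6, 7, 8}) = 5
G(29) = mex({0, 1, 2, 3, 5, 6, 7, 8, 9}) = 4
G(30) = mex({0, 1, 2, 3, 4, 5, 6, 9, 10}) = 7
G(31) = mex({0, 1, 3, 4, 5, 7, 10, 11}) = 2
G(32) = mex({0, 2, 3, 4, 5, 6, 7, 9, 11}) = 1
G(33) = mex({0, 1, 2, 3, 4, 5, 6, 7, 9, 12}) = 8
G(34) = mex({0, 1, 2, 3, 4, 5, 7, 8, 11, 12}) = 6
G(35) = mex({0, 1, 2, 3, 4, 5, 6, 8, 9, 10, 11}) = 7
G(36) = mex({0, 1, 2, 3, 5, 6, 7, 9, 10}) = 4
G(37) = mex({0, 2, 3, 4, 6, 7, 9, 10, 11, 12}) = 1
G(38) = mex({0, 1, 3, 4, 5, 6, 7, 9, 10, 11, 12}) = 2
G(39) = mex({0, 1, 2, 4, 5, 6, 7, 9, 10, 12, 14}) = 3
G(40) = mex({0, 2, 3, 4, 6, 7, 11, 12, 14}) = 1
G(41) = mex({0, 1, 2, 3, 5, 6, 7, 9, 10, 11, 12}) = 4
G(42) = mex({0, 1, 2, 3, 4, 5, 6, 9, 10}) = 7
G(43) = mex({0, 1, 3, 4, 5, 7, 9, 10, 12, 15}) = 2
Therefore G(43) = 2.

2


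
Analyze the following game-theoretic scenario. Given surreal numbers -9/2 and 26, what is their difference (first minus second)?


x = -9/2, y = 26
Converting to common denominator: 2
x = -9/2, y = 52/2
x - y = -9/2 - 26 = -61/2

-61/2


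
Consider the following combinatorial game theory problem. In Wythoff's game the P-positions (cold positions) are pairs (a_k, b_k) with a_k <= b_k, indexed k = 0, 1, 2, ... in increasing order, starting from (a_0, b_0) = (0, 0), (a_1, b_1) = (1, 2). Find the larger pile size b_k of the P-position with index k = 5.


By Wythoff's theorem, a_k = floor(k * phi) and b_k = floor(k * phi^2) = a_k + k, where phi = (1 + sqrt(5))/2 is the golden ratio.
phi = (1 + sqrt(5))/2 = 1.618034
phi^2 = phi + 1 = 2.618034
k = 5
k * phi^2 = 5 * 2.618034 = 13.090170
b_5 = floor(k * phi^2) = 13 (check: a_5 + k = 8 + 5 = 13)

13


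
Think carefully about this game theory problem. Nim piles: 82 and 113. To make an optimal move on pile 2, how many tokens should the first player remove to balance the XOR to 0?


Piles: 82 and 113
Current XOR: 82 XOR 113 = 35 (non-zero, so this is an N-position).
To make the XOR zero, we need to find a move that balances the piles.
For pile 2 (size 113): target = 113 XOR 35 = 82
We reduce pile 2 from 113 to 82.
Tokens removed: 113 - 82 = 31
Verification: 82 XOR 82 = 0

31


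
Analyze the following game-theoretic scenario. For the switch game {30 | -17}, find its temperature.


The game is {30 | -17}, a switch {a | b} with numbers a > b.
Cooling {a | b} by t gives {a - t | b + t}, which stops being hot when a - t = b + t, i.e. at t = (a - b)/2. So the temperature of a switch is (a - b)/2.
Temperature = (Left option - Right option) / 2
= (30 - (-17)) / 2
= 47 / 2
= 47/2

47/2


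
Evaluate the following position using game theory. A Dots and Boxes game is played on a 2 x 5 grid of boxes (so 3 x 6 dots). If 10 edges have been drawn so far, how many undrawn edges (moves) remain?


Grid: 2 x 5 boxes, i.e. 3 rows and 6 columns of dots.
Horizontal edges: (rows + 1) * cols = 3 * 5 = 15
Vertical edges: rows * (cols + 1) = 2 * 6 = 12
Total edges: 15 + 12 = 27
Edges drawn: 10
Remaining: 27 - 10 = 17

17


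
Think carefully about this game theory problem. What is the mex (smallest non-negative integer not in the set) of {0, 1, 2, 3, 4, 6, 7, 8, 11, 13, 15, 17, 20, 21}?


Set = {0, 1, 2, 3, 4, 6, 7, 8, 11, 13, 15, 17, 20, 21}
0 is in the set.
1 is in the set.
2 is in the set.
3 is in the set.
4 is in the set.
5 is NOT in the set. This is the mex.
mex = 5

5


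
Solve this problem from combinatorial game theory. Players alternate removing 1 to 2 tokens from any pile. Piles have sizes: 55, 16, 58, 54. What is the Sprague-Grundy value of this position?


Subtraction set: {1, 2}
For this subtraction set, G(n) = n mod 3 (period = max + 1 = 3).
Pile 1 (size 55): G(55) = 55 mod 3 = 1
Pile 2 (size 16): G(16) = 16 mod 3 = 1
Pile 3 (size 58): G(58) = 58 mod 3 = 1
Pile 4 (size 54): G(54) = 54 mod 3 = 0
Total Grundy value = XOR of all: 1 XOR 1 XOR 1 XOR 0 = 1

1


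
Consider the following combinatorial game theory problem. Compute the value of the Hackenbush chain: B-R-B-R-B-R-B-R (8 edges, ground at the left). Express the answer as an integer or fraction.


Edges (from ground): B-R-B-R-B-R-B-R
By Berlekamp's sign-expansion rule, a Blue-Red Hackenbush stalk has the value of the surreal number whose sign sequence is the edge sequence with B -> + and R -> -.
Sign sequence: +-+-+-+-
Trace the sign expansion in the surreal number tree, starting from 0:
Edge 1: B (sign +) -> bounds (0, +inf), value = 1
Edge 2: R (sign -) -> bounds (0, 1), value = 1/2
Edge 3: B (sign +) -> bounds (1/2, 1), value = 3/4
Edge 4: R (sign -) -> bounds (1/2, 3/4), value = 5/8
Edge 5: B (sign +) -> bounds (5/8, 3/4), value = 11/16
Edge 6: R (sign -) -> bounds (5/8, 11/16), value = 21/32
Edge 7: B (sign +) -> bounds (21/32, 11/16), value = 43/64
Edge 8: R (sign -) -> bounds (21/32, 43/64), value = 85/128
Game value = 85/128

85/128


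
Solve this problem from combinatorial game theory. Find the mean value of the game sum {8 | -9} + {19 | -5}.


G1 = {8 | -9}, G2 = {19 | -5}
Each is a switch {a | b} with numbers a > b; its mean value is (a + b)/2, and mean value is additive over game sums: m(G1 + G2) = m(G1) + m(G2).
Mean of G1 = (8 + (-9))/2 = -1/2 = -1/2
Mean of G2 = (19 + (-5))/2 = 14/2 = 7
Mean of G1 + G2 = -1/2 + 7 = 13/2

13/2


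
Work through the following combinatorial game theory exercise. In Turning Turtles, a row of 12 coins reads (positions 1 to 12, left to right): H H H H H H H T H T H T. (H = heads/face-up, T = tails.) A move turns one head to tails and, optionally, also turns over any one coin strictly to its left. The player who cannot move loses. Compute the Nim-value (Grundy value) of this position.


Coins: H H H H H H H T H T H T
Key fact: a single head at position k behaves exactly like a Nim heap of size k (turning it to T and optionally flipping a coin at j < k corresponds to moving the heap from k to j, or to 0), and heads combine as a disjunctive sum (two heads at the same place would cancel, matching j XOR j = 0). So the Nim-value is the XOR of the 1-indexed positions of the heads.
Face-up positions (1-indexed): [1, 2, 3, 4, 5, 6, 7, 9, 11]
XOR 0 with 1: 0 XOR 1 = 1
XOR 1 with 2: 1 XOR 2 = 3
XOR 3 with 3: 3 XOR 3 = 0
XOR 0 with 4: 0 XOR 4 = 4
XOR 4 with 5: 4 XOR 5 = 1
XOR 1 with 6: 1 XOR 6 = 7
XOR 7 with 7: 7 XOR 7 = 0
XOR 0 with 9: 0 XOR 9 = 9
XOR 9 with 11: 9 XOR 11 = 2
Nim-value = 2

2


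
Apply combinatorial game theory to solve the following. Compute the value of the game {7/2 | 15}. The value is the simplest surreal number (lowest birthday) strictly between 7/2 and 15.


Left options: {7/2}, max = 7/2
Right options: {15}, min = 15
All options are numbers and max(Left) < min(Right), so by the simplicity theorem the value is the simplest (earliest-born) number strictly between 7/2 and 15.
Integers 4 through 14 all lie strictly between 7/2 and 15.
Among integers, the simplest (lowest birthday = smallest |n|; 0 is born on day 0, +-n on day n) is 4.
No non-integer in the interval can be simpler: if x is a non-integer in the interval, then floor(x) or ceil(x) also lies in the interval (the interval contains an integer), and both are proper prefixes of x's sign expansion, i.e. born earlier. So the game value is 4.
Game value = 4

4


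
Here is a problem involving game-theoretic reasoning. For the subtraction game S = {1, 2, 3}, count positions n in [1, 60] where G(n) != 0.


Subtraction set S = {1, 2, 3}, so G(n) = n mod 4.
G(n) = 0 when n is a multiple of 4.
Multiples of 4 in [1, 60]: 15
N-positions (nonzero Grundy) = 60 - 15 = 45

45


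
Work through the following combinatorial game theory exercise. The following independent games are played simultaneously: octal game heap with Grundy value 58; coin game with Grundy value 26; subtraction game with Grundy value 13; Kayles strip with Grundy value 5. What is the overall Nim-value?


By the Sprague-Grundy theorem, the Grundy value of a sum of games is the XOR of individual Grundy values.
octal game heap: Grundy value = 58. Running XOR: 0 XOR 58 = 58
coin game: Grundy value = 26. Running XOR: 58 XOR 26 = 32
subtraction game: Grundy value = 13. Running XOR: 32 XOR 13 = 45
Kayles strip: Grundy value = 5. Running XOR: 45 XOR 5 = 40
The combined Grundy value is 40.

40


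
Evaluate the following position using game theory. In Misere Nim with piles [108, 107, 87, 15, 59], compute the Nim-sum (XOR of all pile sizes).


We need the XOR (exclusive or) of all pile sizes.
After XOR-ing pile 1 (size 108): 0 XOR 108 = 108
After XOR-ing pile 2 (size 107): 108 XOR 107 = 7
After XOR-ing pile 3 (size 87): 7 XOR 87 = 80
After XOR-ing pile 4 (size 15): 80 XOR 15 = 95
After XOR-ing pile 5 (size 59): 95 XOR 59 = 100
The Nim-value of this position is 100.

100


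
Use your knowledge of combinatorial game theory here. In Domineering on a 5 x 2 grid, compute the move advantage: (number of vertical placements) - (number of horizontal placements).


Board is 5 x 2 (rows x cols).
Left (vertical) placements: (rows-1) * cols = 4 * 2 = 8
Right (horizontal) placements: rows * (cols-1) = 5 * 1 = 5
Advantage = Left - Right = 8 - 5 = 3

3


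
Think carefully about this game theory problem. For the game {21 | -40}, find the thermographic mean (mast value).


Game = {21 | -40}, a switch {a | b} with numbers a > b.
Its thermograph has left wall a - t and right wall b + t, which meet at t = (a - b)/2, where both equal (a + b)/2. So the mast (mean value) is at (a + b)/2.
Mean = (21 + (-40))/2 = -19/2 = -19/2

-19/2


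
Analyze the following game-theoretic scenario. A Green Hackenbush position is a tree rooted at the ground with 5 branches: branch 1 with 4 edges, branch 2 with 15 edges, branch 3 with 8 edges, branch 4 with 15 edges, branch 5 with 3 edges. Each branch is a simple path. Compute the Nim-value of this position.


The tree has 5 branches from the ground vertex.
In Green Hackenbush, the Nim-value of a simple path of length k is k.
Branch 1: length 4, Nim-value = 4
Branch 2: length 15, Nim-value = 15
Branch 3: length 8, Nim-value = 8
Branch 4: length 15, Nim-value = 15
Branch 5: length 3, Nim-value = 3
Total Nim-value = XOR of all branch values:
0 XOR 4 = 4
4 XOR 15 = 11
11 XOR 8 = 3
3 XOR 15 = 12
12 XOR 3 = 15
Nim-value of the tree = 15

15


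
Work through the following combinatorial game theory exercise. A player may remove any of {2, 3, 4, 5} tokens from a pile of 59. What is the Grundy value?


The subtraction set is S = {2, 3, 4, 5}.
G(k) = mex{ G(k - s) : s in S, s <= k }. We compute iteratively: G(0) = 0.
G(1) = mex({}) = 0
G(2) = mex({0}) = 1
G(3) = mex({0}) = 1
G(4) = mex({0, 1}) = 2
G(5) = mex({0, 1}) = 2
G(6) = mex({0, 1, 2}) = 3
G(7) = mex({1, 2}) = 0
G(8) = mex({1, 2, 3}) = 0
G(9) = mex({0, 2, 3}) = 1
G(10) = mex({0, 2, 3}) = 1
G(11) = mex({0, 1, 3}) = 2
Observe that G(7)..G(11) = 0, 0, 1, 1, 2 repeats G(0)..G(4) = 0, 0, 1, 1, 2.
For k >= max(S) = 5, G(k) is determined by the previous 5 values G(k-5)..G(k-1); a window of 5 consecutive values has recurred shifted by 7, so by induction G(k + 7) = G(k) for all k >= 0: the sequence is periodic from the start with period 7.
One period: G(0..6) = 0, 0, 1, 1, 2, 2, 3.
59 mod 7 = 3, so G(59) = G(3) = 1.

1


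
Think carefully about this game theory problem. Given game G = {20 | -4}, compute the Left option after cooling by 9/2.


Original game: {20 | -4} (a switch {a | b} with a > b).
Cooling by t (for t below the temperature (a - b)/2 = 12) taxes each move by t: {a | b} cooled by t is {a - t | b + t}.
Cooling amount: t = 9/2
Cooled Left option: 20 - 9/2 = 31/2
Cooled Right option: -4 + 9/2 = 1/2
Cooled game: {31/2 | 1/2}
Left option = 31/2

31/2


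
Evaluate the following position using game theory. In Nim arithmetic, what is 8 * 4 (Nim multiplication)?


Nim multiplication is bilinear over XOR: (u XOR v) * w = (u*w) XOR (v*w).
So we split each operand into its bit components and XOR the pairwise Nim products.
8 = 8 (as XOR of powers of 2).
4 = 4 (as XOR of powers of 2).
Using the standard Nim-product table on single bits:
  2*2 = 3,   2*4 = 8,   2*8 = 12,
  4*4 = 6,   4*8 = 11,  8*8 = 13,
and  1*x = x (identity), k*l = l*k (commutative).
Pairwise Nim products:
  8 * 4 = 11
XOR them: 11 = 11.
Result: 8 * 4 = 11 (in Nim).

11


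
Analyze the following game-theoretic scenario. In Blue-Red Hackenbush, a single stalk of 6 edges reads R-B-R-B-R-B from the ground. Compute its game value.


Edges (from ground): R-B-R-B-R-B
By Berlekamp's sign-expansion rule, a Blue-Red Hackenbush stalk has the value of the surreal number whose sign sequence is the edge sequence with B -> + and R -> -.
Sign sequence: -+-+-+
Trace the sign expansion in the surreal number tree, starting from 0:
Edge 1: R (sign -) -> bounds (-inf, 0), value = -1
Edge 2: B (sign +) -> bounds (-1, 0), value = -1/2
Edge 3: R (sign -) -> bounds (-1, -1/2), value = -3/4
Edge 4: B (sign +) -> bounds (-3/4, -1/2), value = -5/8
Edge 5: R (sign -) -> bounds (-3/4, -5/8), value = -11/16
Edge 6: B (sign +) -> bounds (-11/16, -5/8), value = -21/32
Game value = -21/32

-21/32


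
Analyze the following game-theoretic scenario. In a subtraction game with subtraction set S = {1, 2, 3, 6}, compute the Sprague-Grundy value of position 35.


The subtraction set is S = {1, 2, 3, 6}.
G(k) = mex{ G(k - s) : s in S, s <= k }. We compute iteratively: G(0) = 0.
G(1) = mex({0}) = 1
G(2) = mex({0, 1}) = 2
G(3) = mex({0, 1, 2}) = 3
G(4) = mex({1, 2, 3}) = 0
G(5) = mex({0, 2, 3}) = 1
G(6) = mex({0, 1, 3}) = 2
G(7) = mex({0, 1, 2}) = 3
G(8) = mex({1, 2, 3}) = 0
G(9) = mex({0, 2, 3}) = 1
Observe that G(4)..G(9) = 0, 1, 2, 3, 0, 1 repeats G(0)..G(5) = 0, 1, 2, 3, 0, 1.
For k >= max(S) = 6, G(k) is determined by the previous 6 values G(k-6)..G(k-1); a window of 6 consecutive values has recurred shifted by 4, so by induction G(k + 4) = G(k) for all k >= 0: the sequence is periodic from the start with period 4.
One period: G(0..3) = 0, 1, 2, 3.
35 mod 4 = 3, so G(35) = G(3) = 3.

3


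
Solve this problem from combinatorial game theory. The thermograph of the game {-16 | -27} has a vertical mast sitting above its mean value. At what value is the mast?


Game = {-16 | -27}, a switch {a | b} with numbers a > b.
Its thermograph has left wall a - t and right wall b + t, which meet at t = (a - b)/2, where both equal (a + b)/2. So the mast (mean value) is at (a + b)/2.
Mean = (-16 + (-27))/2 = -43/2 = -43/2

-43/2


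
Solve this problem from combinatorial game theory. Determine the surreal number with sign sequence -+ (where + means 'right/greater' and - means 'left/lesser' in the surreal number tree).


Sign expansion: -+
Rule: track bounds (lo, hi), initially (-inf, +inf). On '+', the current value becomes lo and we move to the simplest number in (value, hi): value + 1 if hi = +inf, otherwise the midpoint (value + hi)/2. On '-', the current value becomes hi and we move to value - 1 if lo = -inf, otherwise the midpoint (lo + value)/2.
Start at 0.
Step 1: sign = -, move left. Bounds: (-inf, 0). Value = -1
Step 2: sign = +, move right. Bounds: (-1, 0). Value = -1/2
The surreal number with sign expansion -+ is -1/2.

-1/2


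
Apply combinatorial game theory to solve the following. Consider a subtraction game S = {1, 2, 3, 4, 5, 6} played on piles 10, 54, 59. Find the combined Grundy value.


Subtraction set: {1, 2, 3, 4, 5, 6}
For this subtraction set, G(n) = n mod 7 (period = max + 1 = 7).
Pile 1 (size 10): G(10) = 10 mod 7 = 3
Pile 2 (size 54): G(54) = 54 mod 7 = 5
Pile 3 (size 59): G(59) = 59 mod 7 = 3
Total Grundy value = XOR of all: 3 XOR 5 XOR 3 = 5

5


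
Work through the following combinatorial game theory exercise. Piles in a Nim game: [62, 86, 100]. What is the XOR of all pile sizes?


We need the XOR (exclusive or) of all pile sizes.
After XOR-ing pile 1 (size 62): 0 XOR 62 = 62
After XOR-ing pile 2 (size 86): 62 XOR 86 = 104
After XOR-ing pile 3 (size 100): 104 XOR 100 = 12
The Nim-value of this position is 12.

12


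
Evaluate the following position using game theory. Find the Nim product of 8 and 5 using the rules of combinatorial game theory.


Nim multiplication is bilinear over XOR: (u XOR v) * w = (u*w) XOR (v*w).
So we split each operand into its bit components and XOR the pairwise Nim products.
8 = 8 (as XOR of powers of 2).
5 = 1 + 4 (as XOR of powers of 2).
Using the standard Nim-product table on single bits:
  2*2 = 3,   2*4 = 8,   2*8 = 12,
  4*4 = 6,   4*8 = 11,  8*8 = 13,
and  1*x = x (identity), k*l = l*k (commutative).
Pairwise Nim products:
  8 * 1 = 8
  8 * 4 = 11
XOR them: 8 XOR 11 = 3.
Result: 8 * 5 = 3 (in Nim).

3


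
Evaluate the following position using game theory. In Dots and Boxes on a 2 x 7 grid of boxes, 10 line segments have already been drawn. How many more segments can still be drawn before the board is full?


Grid: 2 x 7 boxes, i.e. 3 rows and 8 columns of dots.
Horizontal edges: (rows + 1) * cols = 3 * 7 = 21
Vertical edges: rows * (cols + 1) = 2 * 8 = 16
Total edges: 21 + 16 = 37
Edges drawn: 10
Remaining: 37 - 10 = 27

27


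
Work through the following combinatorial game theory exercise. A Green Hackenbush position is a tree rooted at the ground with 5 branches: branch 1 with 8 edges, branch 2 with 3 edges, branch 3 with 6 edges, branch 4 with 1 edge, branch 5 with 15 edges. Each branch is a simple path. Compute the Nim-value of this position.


The tree has 5 branches from the ground vertex.
In Green Hackenbush, the Nim-value of a simple path of length k is k.
Branch 1: length 8, Nim-value = 8
Branch 2: length 3, Nim-value = 3
Branch 3: length 6, Nim-value = 6
Branch 4: length 1, Nim-value = 1
Branch 5: length 15, Nim-value = 15
Total Nim-value = XOR of all branch values:
0 XOR 8 = 8
8 XOR 3 = 11
11 XOR 6 = 13
13 XOR 1 = 12
12 XOR 15 = 3
Nim-value of the tree = 3

3


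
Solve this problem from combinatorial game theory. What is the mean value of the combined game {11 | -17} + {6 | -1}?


G1 = {11 | -17}, G2 = {6 | -1}
Each is a switch {a | b} with numbers a > b; its mean value is (a + b)/2, and mean value is additive over game sums: m(G1 + G2) = m(G1) + m(G2).
Mean of G1 = (11 + (-17))/2 = -6/2 = -3
Mean of G2 = (6 + (-1))/2 = 5/2 = 5/2
Mean of G1 + G2 = -3 + 5/2 = -1/2

-1/2


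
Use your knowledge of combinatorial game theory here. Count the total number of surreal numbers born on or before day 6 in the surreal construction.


Day 0: {|} = 0 is born. Count = 1.
Day n: the number of surreal numbers born by day n is 2^(n+1) - 1.
By day 0: 2^1 - 1 = 1
By day 1: 2^2 - 1 = 3
By day 2: 2^3 - 1 = 7
By day 3: 2^4 - 1 = 15
By day 4: 2^5 - 1 = 31
By day 5: 2^6 - 1 = 63
By day 6: 2^7 - 1 = 127
By day 6: 127 surreal numbers.

127


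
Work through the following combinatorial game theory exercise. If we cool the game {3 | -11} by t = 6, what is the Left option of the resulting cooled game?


Original game: {3 | -11} (a switch {a | b} with a > b).
Cooling by t (for t below the temperature (a - b)/2 = 7) taxes each move by t: {a | b} cooled by t is {a - t | b + t}.
Cooling amount: t = 6
Cooled Left option: 3 - 6 = -3
Cooled Right option: -11 + 6 = -5
Cooled game: {-3 | -5}
Left option = -3

-3


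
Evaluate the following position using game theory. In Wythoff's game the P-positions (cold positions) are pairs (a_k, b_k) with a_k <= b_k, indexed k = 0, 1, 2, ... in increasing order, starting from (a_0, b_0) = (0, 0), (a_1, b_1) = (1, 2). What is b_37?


By Wythoff's theorem, a_k = floor(k * phi) and b_k = floor(k * phi^2) = a_k + k, where phi = (1 + sqrt(5))/2 is the golden ratio.
phi = (1 + sqrt(5))/2 = 1.618034
phi^2 = phi + 1 = 2.618034
k = 37
k * phi^2 = 37 * 2.618034 = 96.867258
b_37 = floor(k * phi^2) = 96 (check: a_37 + k = 59 + 37 = 96)

96


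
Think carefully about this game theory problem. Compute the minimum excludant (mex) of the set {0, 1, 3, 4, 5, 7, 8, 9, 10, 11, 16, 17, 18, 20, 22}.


Set = {0, 1, 3, 4, 5, 7, 8, 9, 10, 11, 16, 17, 18, 20, 22}
0 is in the set.
1 is in the set.
2 is NOT in the set. This is the mex.
mex = 2

2


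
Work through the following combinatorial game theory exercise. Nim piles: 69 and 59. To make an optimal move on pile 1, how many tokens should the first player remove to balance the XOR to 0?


Piles: 69 and 59
Current XOR: 69 XOR 59 = 126 (non-zero, so this is an N-position).
To make the XOR zero, we need to find a move that balances the piles.
For pile 1 (size 69): target = 69 XOR 126 = 59
We reduce pile 1 from 69 to 59.
Tokens removed: 69 - 59 = 10
Verification: 59 XOR 59 = 0

10


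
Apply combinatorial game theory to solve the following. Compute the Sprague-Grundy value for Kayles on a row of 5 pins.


Kayles: a move removes 1 or 2 adjacent pins from a contiguous row.
Removing pins from a row of k leaves two independent rows (a, b) with a + b = k - 1 (one pin) or a + b = k - 2 (two pins); an end removal gives a = 0.
By Sprague-Grundy, G(k) = mex{ G(a) XOR G(b) } over all these splits. G(0) = 0.
G(1): splits (0,0):0^0=0 -> mex({0}) = 1
G(2): splits (0,1):0^1=1 (0,0):0^0=0 -> mex({0, 1}) = 2
G(3): splits (0,2):0^2=2 (1,1):1^1=0 (0,1):0^1=1 -> mex({0, 1, 2}) = 3
G(4): splits (0,3):0^3=3 (1,2):1^2=3 (0,2):0^2=2 (1,1):1^1=0 -> mex({0, 2, 3}) = 1
G(5): splits (0,4):0^1=1 (1,3):1^3=2 (2,2):2^2=0 (0,3):0^3=3 (1,2):1^2=3 -> mex({0, 1, 2, 3}) = 4
Therefore G(5) = 4.

4


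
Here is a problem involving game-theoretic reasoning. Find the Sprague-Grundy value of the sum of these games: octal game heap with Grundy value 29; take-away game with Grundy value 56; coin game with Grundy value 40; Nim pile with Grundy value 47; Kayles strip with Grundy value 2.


By the Sprague-Grundy theorem, the Grundy value of a sum of games is the XOR of individual Grundy values.
octal game heap: Grundy value = 29. Running XOR: 0 XOR 29 = 29
take-away game: Grundy value = 56. Running XOR: 29 XOR 56 = 37
coin game: Grundy value = 40. Running XOR: 37 XOR 40 = 13
Nim pile: Grundy value = 47. Running XOR: 13 XOR 47 = 34
Kayles strip: Grundy value = 2. Running XOR: 34 XOR 2 = 32
The combined Grundy value is 32.

32


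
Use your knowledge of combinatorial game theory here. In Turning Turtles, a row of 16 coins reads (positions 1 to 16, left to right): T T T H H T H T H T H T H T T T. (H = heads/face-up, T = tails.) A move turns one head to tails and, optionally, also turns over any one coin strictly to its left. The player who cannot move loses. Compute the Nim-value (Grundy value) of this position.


Coins: T T T H H T H T H T H T H T T T
Key fact: a single head at position k behaves exactly like a Nim heap of size k (turning it to T and optionally flipping a coin at j < k corresponds to moving the heap from k to j, or to 0), and heads combine as a disjunctive sum (two heads at the same place would cancel, matching j XOR j = 0). So the Nim-value is the XOR of the 1-indexed positions of the heads.
Face-up positions (1-indexed): [4, 5, 7, 9, 11, 13]
XOR 0 with 4: 0 XOR 4 = 4
XOR 4 with 5: 4 XOR 5 = 1
XOR 1 with 7: 1 XOR 7 = 6
XOR 6 with 9: 6 XOR 9 = 15
XOR 15 with 11: 15 XOR 11 = 4
XOR 4 with 13: 4 XOR 13 = 9
Nim-value = 9

9


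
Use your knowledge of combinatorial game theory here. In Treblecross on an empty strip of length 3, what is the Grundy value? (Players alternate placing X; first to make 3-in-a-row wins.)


Treblecross: place X on empty cells; 3-in-a-row wins.
Playing within two cells of an existing X lets the opponent win at once, so sensible play treats the cells i-2..i+2 around each X as dead. The player left with no safe cell loses, so this is a normal-play take-away game on strips of safe cells.
Placing X at cell i (0-indexed) of a strip of k safe cells leaves independent strips of sizes max(0, i-2) and max(0, k-i-3). Hence G(k) = mex{ G(max(0,i-2)) XOR G(max(0,k-i-3)) : 0 <= i < k }, with G(0) = 0.
G(1): splits (0,0):0^0=0 -> mex({0}) = 1
G(2): splits (0,0):0^0=0 -> mex({0}) = 1
G(3): splits (0,0):0^0=0 -> mex({0}) = 1
Therefore G(3) = 1.

1


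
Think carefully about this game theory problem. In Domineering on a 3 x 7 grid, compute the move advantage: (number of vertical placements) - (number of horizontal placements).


Board is 3 x 7 (rows x cols).
Left (vertical) placements: (rows-1) * cols = 2 * 7 = 14
Right (horizontal) placements: rows * (cols-1) = 3 * 6 = 18
Advantage = Left - Right = 14 - 18 = -4

-4


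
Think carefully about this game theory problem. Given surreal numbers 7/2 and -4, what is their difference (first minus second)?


x = 7/2, y = -4
Converting to common denominator: 2
x = 7/2, y = -8/2
x - y = 7/2 - -4 = 15/2

15/2


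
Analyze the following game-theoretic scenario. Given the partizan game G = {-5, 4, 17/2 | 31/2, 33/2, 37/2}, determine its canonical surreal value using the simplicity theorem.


Left options: {-5, 4, 17/2}, max = 17/2
Right options: {31/2, 33/2, 37/2}, min = 31/2
All options are numbers and max(Left) < min(Right), so by the simplicity theorem the value is the simplest (earliest-born) number strictly between 17/2 and 31/2.
Integers 9 through 15 all lie strictly between 17/2 and 31/2.
Among integers, the simplest (lowest birthday = smallest |n|; 0 is born on day 0, +-n on day n) is 9.
No non-integer in the interval can be simpler: if x is a non-integer in the interval, then floor(x) or ceil(x) also lies in the interval (the interval contains an integer), and both are proper prefixes of x's sign expansion, i.e. born earlier. So the game value is 9.
Game value = 9

9


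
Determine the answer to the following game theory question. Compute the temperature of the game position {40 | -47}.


The game is {40 | -47}, a switch {a | b} with numbers a > b.
Cooling {a | b} by t gives {a - t | b + t}, which stops being hot when a - t = b + t, i.e. at t = (a - b)/2. So the temperature of a switch is (a - b)/2.
Temperature = (Left option - Right option) / 2
= (40 - (-47)) / 2
= 87 / 2
= 87/2

87/2


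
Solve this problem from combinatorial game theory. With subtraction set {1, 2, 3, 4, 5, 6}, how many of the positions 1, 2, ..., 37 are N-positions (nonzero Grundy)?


Subtraction set S = {1, 2, 3, 4, 5, 6}, so G(n) = n mod 7.
G(n) = 0 when n is a multiple of 7.
Multiples of 7 in [1, 37]: 5
N-positions (nonzero Grundy) = 37 - 5 = 32

32


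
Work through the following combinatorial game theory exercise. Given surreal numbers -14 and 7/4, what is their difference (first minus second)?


x = -14, y = 7/4
Converting to common denominator: 4
x = -56/4, y = 7/4
x - y = -14 - 7/4 = -63/4

-63/4


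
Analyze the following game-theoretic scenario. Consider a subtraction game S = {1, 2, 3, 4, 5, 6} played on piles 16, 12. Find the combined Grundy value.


Subtraction set: {1, 2, 3, 4, 5, 6}
For this subtraction set, G(n) = n mod 7 (period = max + 1 = 7).
Pile 1 (size 16): G(16) = 16 mod 7 = 2
Pile 2 (size 12): G(12) = 12 mod 7 = 5
Total Grundy value = XOR of all: 2 XOR 5 = 7

7


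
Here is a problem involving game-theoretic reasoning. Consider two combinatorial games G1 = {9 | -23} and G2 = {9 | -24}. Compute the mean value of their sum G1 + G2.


G1 = {9 | -23}, G2 = {9 | -24}
Each is a switch {a | b} with numbers a > b; its mean value is (a + b)/2, and mean value is additive over game sums: m(G1 + G2) = m(G1) + m(G2).
Mean of G1 = (9 + (-23))/2 = -14/2 = -7
Mean of G2 = (9 + (-24))/2 = -15/2 = -15/2
Mean of G1 + G2 = -7 + -15/2 = -29/2

-29/2


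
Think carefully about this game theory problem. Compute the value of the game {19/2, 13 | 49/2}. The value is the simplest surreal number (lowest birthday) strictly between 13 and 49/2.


Left options: {19/2, 13}, max = 13
Right options: {49/2}, min = 49/2
All options are numbers and max(Left) < min(Right), so by the simplicity theorem the value is the simplest (earliest-born) number strictly between 13 and 49/2.
Integers 14 through 24 all lie strictly between 13 and 49/2.
Among integers, the simplest (lowest birthday = smallest |n|; 0 is born on day 0, +-n on day n) is 14.
No non-integer in the interval can be simpler: if x is a non-integer in the interval, then floor(x) or ceil(x) also lies in the interval (the interval contains an integer), and both are proper prefixes of x's sign expansion, i.e. born earlier. So the game value is 14.
Game value = 14

14


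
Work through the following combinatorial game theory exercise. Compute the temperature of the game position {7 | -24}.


The game is {7 | -24}, a switch {a | b} with numbers a > b.
Cooling {a | b} by t gives {a - t | b + t}, which stops being hot when a - t = b + t, i.e. at t = (a - b)/2. So the temperature of a switch is (a - b)/2.
Temperature = (Left option - Right option) / 2
= (7 - (-24)) / 2
= 31 / 2
= 31/2

31/2
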